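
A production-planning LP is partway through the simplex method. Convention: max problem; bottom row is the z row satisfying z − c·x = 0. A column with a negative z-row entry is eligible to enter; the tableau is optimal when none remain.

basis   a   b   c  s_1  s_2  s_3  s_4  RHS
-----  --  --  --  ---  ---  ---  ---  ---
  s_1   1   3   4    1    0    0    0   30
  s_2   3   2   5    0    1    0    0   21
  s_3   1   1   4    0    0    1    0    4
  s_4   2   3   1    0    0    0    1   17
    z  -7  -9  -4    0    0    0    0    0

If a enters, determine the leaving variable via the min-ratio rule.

s_3

Column a entries and ratios — s_1: 30/1 = 30; s_2: 21/3 = 7; s_3: 4/1 = 4; s_4: 17/2 = 17/2.
Smallest ratio is 4 in the row of s_3, so s_3 leaves.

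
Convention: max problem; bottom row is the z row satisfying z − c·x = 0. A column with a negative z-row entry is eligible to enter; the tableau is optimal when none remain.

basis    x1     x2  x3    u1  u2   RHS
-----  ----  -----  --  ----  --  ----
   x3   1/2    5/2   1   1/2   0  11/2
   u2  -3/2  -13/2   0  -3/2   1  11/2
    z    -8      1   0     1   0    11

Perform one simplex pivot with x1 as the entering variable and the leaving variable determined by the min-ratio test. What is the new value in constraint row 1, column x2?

Ratio test on column x1 — row 1: (11/2)/(1/2) = 11; row 2: entry -3/2 ≤ 0. Minimum is 11 at row 1 (x3 leaves); pivot element 1/2.
Divide row 1 by 1/2; eliminate column x1 from the other rows.
In the new row 1, the x2 entry is the old entry divided by the pivot: (5/2)/(1/2) = 5.

5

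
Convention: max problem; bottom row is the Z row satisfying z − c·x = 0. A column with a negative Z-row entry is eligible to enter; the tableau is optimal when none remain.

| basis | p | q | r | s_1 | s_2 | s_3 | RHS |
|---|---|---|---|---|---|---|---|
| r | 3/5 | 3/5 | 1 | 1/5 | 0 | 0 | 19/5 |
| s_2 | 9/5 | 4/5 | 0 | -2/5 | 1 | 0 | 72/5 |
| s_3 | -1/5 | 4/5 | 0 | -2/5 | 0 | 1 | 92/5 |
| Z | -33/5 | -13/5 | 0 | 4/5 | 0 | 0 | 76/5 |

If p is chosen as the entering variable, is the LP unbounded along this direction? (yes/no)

Column p has positive entries in row(s) 1, 2, so the ratio test bounds it — not unbounded.

no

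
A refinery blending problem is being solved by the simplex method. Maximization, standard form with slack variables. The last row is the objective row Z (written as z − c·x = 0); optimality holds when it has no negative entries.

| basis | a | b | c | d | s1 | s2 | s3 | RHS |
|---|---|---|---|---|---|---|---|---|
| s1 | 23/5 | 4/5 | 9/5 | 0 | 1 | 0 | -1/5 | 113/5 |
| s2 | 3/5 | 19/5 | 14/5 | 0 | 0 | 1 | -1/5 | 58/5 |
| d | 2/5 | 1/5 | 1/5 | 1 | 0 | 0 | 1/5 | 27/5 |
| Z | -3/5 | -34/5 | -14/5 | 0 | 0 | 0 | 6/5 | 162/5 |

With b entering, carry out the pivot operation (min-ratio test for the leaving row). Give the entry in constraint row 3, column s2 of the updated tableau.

Ratio test on column b — row 1: (113/5)/(4/5) = 113/4; row 2: (58/5)/(19/5) = 58/19; row 3: (27/5)/(1/5) = 27. Minimum is 58/19 at row 2 (s2 leaves); pivot element 19/5.
Divide row 2 by 19/5; eliminate column b from the other rows.
Row 3 update in column s2: 0 − (1/5)·(5/19) = -1/19.

-1/19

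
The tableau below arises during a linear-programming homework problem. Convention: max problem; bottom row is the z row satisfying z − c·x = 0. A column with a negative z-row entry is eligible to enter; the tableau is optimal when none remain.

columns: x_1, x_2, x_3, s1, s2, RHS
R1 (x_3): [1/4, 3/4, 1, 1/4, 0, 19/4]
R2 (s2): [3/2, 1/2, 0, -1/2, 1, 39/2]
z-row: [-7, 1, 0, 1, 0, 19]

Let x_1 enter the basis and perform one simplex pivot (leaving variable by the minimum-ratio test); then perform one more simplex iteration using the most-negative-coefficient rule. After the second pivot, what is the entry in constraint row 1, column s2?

-1/2

Ratio test on column x_1 — row 1: (19/4)/(1/4) = 19; row 2: (39/2)/(3/2) = 13. Minimum is 13 at row 2 (s2 leaves); pivot element 3/2.
Divide row 2 by 3/2; eliminate column x_1 from the other rows.
Second iteration: most negative z-row entry is -4/3 in column s1, so s1 enters.
Ratio test on column s1 — row 1: (3/2)/(1/3) = 9/2; row 2: entry -1/3 ≤ 0. Minimum is 9/2 at row 1 (x_3 leaves); pivot element 1/3.
Divide row 1 by 1/3; eliminate column s1 from the other rows.
After both pivots, the entry at constraint row 1, column s2 is -1/2.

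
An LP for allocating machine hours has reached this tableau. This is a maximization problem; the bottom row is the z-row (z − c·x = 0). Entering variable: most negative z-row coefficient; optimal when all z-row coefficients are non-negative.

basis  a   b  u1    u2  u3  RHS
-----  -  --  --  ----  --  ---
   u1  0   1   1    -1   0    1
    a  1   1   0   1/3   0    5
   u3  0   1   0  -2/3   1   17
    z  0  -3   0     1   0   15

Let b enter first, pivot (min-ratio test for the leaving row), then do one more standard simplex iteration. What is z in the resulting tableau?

24

Ratio test on column b — row 1: 1/1 = 1; row 2: 5/1 = 5; row 3: 17/1 = 17. Minimum is 1 at row 1 (u1 leaves); pivot element 1.
Pivot on row 1; the z-row RHS becomes 15 − (-3)·1 = 18.
Next entering variable (most negative z-row entry -2): u2.
Ratio test on column u2 — row 1: entry -1 ≤ 0; row 2: 4/(4/3) = 3; row 3: 16/(1/3) = 48. Minimum is 3 at row 2 (a leaves); pivot element 4/3.
After the second pivot the z-row RHS is 18 − (-2)·3 = 24.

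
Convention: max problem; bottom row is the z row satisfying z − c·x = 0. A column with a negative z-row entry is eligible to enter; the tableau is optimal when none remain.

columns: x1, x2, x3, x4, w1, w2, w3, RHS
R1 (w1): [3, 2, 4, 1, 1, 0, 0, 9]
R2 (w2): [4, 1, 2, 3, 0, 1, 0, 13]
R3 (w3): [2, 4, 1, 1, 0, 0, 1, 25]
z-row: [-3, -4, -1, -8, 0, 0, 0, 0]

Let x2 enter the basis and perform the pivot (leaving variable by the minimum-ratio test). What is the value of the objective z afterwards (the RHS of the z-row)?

Ratio test on column x2 — row 1: 9/2 = 9/2; row 2: 13/1 = 13; row 3: 25/4 = 25/4. Minimum is 9/2 at row 1 (w1 leaves); pivot element 2.
Pivot on row 1; the z-row RHS becomes 0 − (-4)·(9/2) = 18.

18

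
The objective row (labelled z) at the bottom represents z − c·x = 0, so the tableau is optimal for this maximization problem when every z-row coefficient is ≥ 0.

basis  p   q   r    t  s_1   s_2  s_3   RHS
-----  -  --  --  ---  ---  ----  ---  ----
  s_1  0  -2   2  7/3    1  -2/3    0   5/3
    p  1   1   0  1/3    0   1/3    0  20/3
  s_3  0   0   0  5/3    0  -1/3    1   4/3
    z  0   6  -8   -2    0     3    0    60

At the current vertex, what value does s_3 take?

4/3

s_3 is basic (row 3); its value is the RHS of that row, 4/3.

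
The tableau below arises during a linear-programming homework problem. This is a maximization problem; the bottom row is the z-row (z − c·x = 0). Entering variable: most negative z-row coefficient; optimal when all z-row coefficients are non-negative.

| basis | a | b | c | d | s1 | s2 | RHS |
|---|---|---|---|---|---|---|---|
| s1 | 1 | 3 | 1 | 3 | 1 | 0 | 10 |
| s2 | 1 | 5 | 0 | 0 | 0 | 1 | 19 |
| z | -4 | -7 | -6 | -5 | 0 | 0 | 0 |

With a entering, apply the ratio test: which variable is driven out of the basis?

Column a entries and ratios — s1: 10/1 = 10; s2: 19/1 = 19.
Smallest ratio is 10 in the row of s1, so s1 leaves.

s1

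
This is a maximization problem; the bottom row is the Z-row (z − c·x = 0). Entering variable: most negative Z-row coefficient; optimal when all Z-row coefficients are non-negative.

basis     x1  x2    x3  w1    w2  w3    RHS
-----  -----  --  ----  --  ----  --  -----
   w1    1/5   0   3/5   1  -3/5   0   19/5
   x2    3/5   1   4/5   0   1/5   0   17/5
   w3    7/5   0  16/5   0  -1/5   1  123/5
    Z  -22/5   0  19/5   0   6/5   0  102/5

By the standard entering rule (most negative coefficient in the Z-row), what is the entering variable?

Negative Z-row entries: x1: -22/5.
The most negative is -22/5 in column x1, so x1 enters.

x1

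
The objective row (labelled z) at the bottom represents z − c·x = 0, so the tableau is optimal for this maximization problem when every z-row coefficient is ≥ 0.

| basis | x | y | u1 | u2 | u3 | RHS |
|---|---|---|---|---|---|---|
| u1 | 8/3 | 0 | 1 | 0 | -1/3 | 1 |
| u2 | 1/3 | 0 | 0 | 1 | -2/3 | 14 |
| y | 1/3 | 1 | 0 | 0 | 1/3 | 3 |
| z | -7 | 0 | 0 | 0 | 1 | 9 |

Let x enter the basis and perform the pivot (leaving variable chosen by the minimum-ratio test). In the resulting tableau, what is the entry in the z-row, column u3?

Ratio test on column x — row 1: 1/(8/3) = 3/8; row 2: 14/(1/3) = 42; row 3: 3/(1/3) = 9. Minimum is 3/8 at row 1 (u1 leaves); pivot element 8/3.
Divide row 1 by 8/3; eliminate column x from the other rows.
z-row update in column u3: 1 − (-7)·(-1/8) = 1/8.

1/8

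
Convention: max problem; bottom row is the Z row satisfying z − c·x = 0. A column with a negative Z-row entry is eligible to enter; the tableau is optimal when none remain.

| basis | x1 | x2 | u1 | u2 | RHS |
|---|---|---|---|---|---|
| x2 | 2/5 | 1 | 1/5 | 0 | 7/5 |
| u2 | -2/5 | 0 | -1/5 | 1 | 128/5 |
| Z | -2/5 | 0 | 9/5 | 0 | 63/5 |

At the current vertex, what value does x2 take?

7/5

x2 is basic (row 1); its value is the RHS of that row, 7/5.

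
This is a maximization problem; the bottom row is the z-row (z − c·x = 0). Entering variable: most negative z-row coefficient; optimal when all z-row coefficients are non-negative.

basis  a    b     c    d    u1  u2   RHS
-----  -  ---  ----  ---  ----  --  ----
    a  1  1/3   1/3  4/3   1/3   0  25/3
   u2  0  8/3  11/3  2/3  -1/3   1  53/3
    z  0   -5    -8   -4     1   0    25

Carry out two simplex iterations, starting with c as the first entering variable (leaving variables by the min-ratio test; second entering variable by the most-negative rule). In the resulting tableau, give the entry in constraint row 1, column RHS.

Ratio test on column c — row 1: (25/3)/(1/3) = 25; row 2: (53/3)/(11/3) = 53/11. Minimum is 53/11 at row 2 (u2 leaves); pivot element 11/3.
Divide row 2 by 11/3; eliminate column c from the other rows.
Second iteration: most negative z-row entry is -28/11 in column d, so d enters.
Ratio test on column d — row 1: (74/11)/(14/11) = 37/7; row 2: (53/11)/(2/11) = 53/2. Minimum is 37/7 at row 1 (a leaves); pivot element 14/11.
Divide row 1 by 14/11; eliminate column d from the other rows.
After both pivots, the entry at constraint row 1, column RHS is 37/7.

37/7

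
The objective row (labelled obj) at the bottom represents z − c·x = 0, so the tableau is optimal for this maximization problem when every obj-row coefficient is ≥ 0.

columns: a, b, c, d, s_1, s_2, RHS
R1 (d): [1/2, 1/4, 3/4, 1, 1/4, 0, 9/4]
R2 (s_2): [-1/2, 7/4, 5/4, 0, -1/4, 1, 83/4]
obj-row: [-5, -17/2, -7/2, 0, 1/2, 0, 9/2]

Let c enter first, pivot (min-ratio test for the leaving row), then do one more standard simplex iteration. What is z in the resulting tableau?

81

Ratio test on column c — row 1: (9/4)/(3/4) = 3; row 2: (83/4)/(5/4) = 83/5. Minimum is 3 at row 1 (d leaves); pivot element 3/4.
Pivot on row 1; the obj-row RHS becomes 9/2 − (-7/2)·3 = 15.
Next entering variable (most negative obj-row entry -22/3): b.
Ratio test on column b — row 1: 3/(1/3) = 9; row 2: 17/(4/3) = 51/4. Minimum is 9 at row 1 (c leaves); pivot element 1/3.
After the second pivot the obj-row RHS is 15 − (-22/3)·9 = 81.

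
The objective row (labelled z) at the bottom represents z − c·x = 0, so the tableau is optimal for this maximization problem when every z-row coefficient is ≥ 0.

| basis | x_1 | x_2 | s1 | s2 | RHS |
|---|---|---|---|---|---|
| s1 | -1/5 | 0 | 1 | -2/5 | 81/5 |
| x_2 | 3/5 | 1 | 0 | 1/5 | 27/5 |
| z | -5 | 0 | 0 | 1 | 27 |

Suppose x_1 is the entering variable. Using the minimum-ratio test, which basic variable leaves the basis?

Column x_1 entries and ratios — s1: -1/5 ≤ 0, skip; x_2: (27/5)/(3/5) = 9.
Smallest ratio is 9 in the row of x_2, so x_2 leaves.

x_2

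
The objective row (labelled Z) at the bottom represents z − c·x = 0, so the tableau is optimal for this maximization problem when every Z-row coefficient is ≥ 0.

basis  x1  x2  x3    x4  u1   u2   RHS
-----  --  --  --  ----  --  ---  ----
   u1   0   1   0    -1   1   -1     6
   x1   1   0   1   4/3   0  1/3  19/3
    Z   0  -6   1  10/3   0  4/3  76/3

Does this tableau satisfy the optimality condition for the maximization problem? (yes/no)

The Z-row has a negative entry -6 in column x2, so it is not optimal.

no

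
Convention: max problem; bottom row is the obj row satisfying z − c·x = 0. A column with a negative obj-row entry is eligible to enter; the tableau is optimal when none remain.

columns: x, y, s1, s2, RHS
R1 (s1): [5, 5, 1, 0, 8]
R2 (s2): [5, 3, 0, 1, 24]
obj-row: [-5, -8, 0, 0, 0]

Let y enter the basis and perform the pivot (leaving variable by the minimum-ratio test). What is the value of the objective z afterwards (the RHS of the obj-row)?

Ratio test on column y — row 1: 8/5 = 8/5; row 2: 24/3 = 8. Minimum is 8/5 at row 1 (s1 leaves); pivot element 5.
Pivot on row 1; the obj-row RHS becomes 0 − (-8)·(8/5) = 64/5.

64/5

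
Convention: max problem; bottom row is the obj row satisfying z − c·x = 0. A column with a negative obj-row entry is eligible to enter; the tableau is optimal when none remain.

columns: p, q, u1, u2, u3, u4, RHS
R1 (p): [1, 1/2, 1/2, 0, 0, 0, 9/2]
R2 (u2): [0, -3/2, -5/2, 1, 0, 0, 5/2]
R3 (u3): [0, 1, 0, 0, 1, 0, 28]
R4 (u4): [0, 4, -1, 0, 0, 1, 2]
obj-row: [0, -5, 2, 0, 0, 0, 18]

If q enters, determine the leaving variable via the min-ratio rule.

u4

Column q entries and ratios — p: (9/2)/(1/2) = 9; u2: -3/2 ≤ 0, skip; u3: 28/1 = 28; u4: 2/4 = 1/2.
Smallest ratio is 1/2 in the row of u4, so u4 leaves.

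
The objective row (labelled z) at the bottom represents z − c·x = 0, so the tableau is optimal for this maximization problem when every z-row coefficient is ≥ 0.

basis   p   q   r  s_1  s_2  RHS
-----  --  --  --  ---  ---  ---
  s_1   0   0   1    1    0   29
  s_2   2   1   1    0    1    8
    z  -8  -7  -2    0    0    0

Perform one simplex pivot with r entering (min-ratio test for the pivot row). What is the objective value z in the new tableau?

Ratio test on column r — row 1: 29/1 = 29; row 2: 8/1 = 8. Minimum is 8 at row 2 (s_2 leaves); pivot element 1.
Pivot on row 2; the z-row RHS becomes 0 − (-2)·8 = 16.

16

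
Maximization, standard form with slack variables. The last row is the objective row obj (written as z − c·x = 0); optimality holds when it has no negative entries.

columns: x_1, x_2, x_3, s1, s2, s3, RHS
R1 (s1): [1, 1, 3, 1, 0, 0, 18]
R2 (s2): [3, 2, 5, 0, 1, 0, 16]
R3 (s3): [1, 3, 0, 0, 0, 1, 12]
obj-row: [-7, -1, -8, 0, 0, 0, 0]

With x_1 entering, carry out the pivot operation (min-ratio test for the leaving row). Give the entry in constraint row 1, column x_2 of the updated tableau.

Ratio test on column x_1 — row 1: 18/1 = 18; row 2: 16/3 = 16/3; row 3: 12/1 = 12. Minimum is 16/3 at row 2 (s2 leaves); pivot element 3.
Divide row 2 by 3; eliminate column x_1 from the other rows.
Row 1 update in column x_2: 1 − 1·(2/3) = 1/3.

1/3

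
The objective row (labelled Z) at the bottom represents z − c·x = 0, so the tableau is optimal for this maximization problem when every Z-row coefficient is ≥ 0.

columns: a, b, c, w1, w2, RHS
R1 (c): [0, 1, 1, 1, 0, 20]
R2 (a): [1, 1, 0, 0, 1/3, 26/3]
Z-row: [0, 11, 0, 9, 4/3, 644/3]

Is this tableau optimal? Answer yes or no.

yes

Every Z-row coefficient is ≥ 0, so the tableau is optimal.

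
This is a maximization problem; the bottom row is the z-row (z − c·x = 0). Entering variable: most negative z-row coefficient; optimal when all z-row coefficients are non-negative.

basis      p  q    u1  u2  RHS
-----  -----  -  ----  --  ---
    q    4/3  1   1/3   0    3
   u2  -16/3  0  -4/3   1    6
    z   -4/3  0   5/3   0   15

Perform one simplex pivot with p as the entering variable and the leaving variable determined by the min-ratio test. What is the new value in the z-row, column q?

1

Ratio test on column p — row 1: 3/(4/3) = 9/4; row 2: entry -16/3 ≤ 0. Minimum is 9/4 at row 1 (q leaves); pivot element 4/3.
Divide row 1 by 4/3; eliminate column p from the other rows.
z-row update in column q: 0 − (-4/3)·(3/4) = 1.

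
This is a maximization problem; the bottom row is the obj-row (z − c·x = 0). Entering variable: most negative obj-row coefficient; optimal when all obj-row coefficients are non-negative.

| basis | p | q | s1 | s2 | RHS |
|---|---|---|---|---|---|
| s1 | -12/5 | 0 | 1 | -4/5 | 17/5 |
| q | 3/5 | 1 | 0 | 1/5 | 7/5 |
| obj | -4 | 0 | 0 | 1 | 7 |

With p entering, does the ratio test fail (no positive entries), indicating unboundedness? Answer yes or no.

Column p has positive entries in row(s) 2, so the ratio test bounds it — not unbounded.

no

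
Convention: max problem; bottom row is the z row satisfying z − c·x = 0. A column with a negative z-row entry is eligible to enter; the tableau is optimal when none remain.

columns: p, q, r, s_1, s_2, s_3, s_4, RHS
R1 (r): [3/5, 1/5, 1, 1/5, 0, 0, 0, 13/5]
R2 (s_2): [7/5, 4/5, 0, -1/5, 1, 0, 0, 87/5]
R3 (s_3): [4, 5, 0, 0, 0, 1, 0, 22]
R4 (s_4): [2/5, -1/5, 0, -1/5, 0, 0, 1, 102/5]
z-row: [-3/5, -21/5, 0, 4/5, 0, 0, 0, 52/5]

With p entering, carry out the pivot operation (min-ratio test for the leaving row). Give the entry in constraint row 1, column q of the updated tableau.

1/3

Ratio test on column p — row 1: (13/5)/(3/5) = 13/3; row 2: (87/5)/(7/5) = 87/7; row 3: 22/4 = 11/2; row 4: (102/5)/(2/5) = 51. Minimum is 13/3 at row 1 (r leaves); pivot element 3/5.
Divide row 1 by 3/5; eliminate column p from the other rows.
In the new row 1, the q entry is the old entry divided by the pivot: (1/5)/(3/5) = 1/3.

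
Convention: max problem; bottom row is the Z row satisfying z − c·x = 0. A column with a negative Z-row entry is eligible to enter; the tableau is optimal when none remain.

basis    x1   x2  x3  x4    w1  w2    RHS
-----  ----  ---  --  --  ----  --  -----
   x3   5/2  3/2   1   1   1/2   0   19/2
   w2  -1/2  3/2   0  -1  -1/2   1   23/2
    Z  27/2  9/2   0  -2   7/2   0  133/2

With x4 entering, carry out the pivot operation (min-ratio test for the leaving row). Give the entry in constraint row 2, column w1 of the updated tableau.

0

Ratio test on column x4 — row 1: (19/2)/1 = 19/2; row 2: entry -1 ≤ 0. Minimum is 19/2 at row 1 (x3 leaves); pivot element 1.
Divide row 1 by 1; eliminate column x4 from the other rows.
Row 2 update in column w1: -1/2 − (-1)·(1/2) = 0.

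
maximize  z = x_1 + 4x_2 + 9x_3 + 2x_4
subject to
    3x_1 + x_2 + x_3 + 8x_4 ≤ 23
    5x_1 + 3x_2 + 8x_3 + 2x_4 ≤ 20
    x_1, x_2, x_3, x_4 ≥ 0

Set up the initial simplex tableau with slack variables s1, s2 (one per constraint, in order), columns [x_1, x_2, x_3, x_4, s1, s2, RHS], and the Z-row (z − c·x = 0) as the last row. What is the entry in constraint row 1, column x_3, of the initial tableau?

1

Constraint 1 has coefficient 1 on x_3.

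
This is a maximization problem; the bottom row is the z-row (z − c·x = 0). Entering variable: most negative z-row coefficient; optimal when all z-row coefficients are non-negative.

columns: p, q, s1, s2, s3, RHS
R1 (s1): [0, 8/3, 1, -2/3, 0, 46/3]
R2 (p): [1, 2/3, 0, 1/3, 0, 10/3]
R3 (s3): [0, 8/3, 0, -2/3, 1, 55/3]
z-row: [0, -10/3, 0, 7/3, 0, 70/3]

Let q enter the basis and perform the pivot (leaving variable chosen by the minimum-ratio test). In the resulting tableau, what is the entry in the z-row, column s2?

4

Ratio test on column q — row 1: (46/3)/(8/3) = 23/4; row 2: (10/3)/(2/3) = 5; row 3: (55/3)/(8/3) = 55/8. Minimum is 5 at row 2 (p leaves); pivot element 2/3.
Divide row 2 by 2/3; eliminate column q from the other rows.
z-row update in column s2: 7/3 − (-10/3)·(1/2) = 4.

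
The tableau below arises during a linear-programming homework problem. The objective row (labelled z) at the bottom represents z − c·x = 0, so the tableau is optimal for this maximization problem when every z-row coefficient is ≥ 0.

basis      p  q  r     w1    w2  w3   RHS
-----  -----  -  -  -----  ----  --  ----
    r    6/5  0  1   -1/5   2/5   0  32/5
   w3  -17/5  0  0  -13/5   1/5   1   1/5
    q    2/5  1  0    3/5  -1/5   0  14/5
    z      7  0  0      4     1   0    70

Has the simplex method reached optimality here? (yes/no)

Every z-row coefficient is ≥ 0, so the tableau is optimal.

yes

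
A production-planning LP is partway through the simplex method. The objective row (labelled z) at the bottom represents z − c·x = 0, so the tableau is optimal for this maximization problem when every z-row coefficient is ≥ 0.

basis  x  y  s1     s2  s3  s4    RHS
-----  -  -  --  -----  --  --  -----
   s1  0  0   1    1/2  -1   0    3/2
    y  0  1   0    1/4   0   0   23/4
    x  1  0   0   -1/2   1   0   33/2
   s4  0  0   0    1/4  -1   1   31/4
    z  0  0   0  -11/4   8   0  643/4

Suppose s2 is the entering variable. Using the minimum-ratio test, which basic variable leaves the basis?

s1

Column s2 entries and ratios — s1: (3/2)/(1/2) = 3; y: (23/4)/(1/4) = 23; x: -1/2 ≤ 0, skip; s4: (31/4)/(1/4) = 31.
Smallest ratio is 3 in the row of s1, so s1 leaves.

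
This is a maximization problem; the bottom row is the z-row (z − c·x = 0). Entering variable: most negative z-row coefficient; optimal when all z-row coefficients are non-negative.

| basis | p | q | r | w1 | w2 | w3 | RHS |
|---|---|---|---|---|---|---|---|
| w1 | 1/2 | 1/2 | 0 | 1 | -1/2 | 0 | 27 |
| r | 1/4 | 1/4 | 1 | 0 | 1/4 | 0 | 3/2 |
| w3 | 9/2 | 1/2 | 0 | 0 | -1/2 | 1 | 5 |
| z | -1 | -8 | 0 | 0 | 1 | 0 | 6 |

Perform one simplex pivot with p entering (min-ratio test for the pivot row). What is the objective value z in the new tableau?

Ratio test on column p — row 1: 27/(1/2) = 54; row 2: (3/2)/(1/4) = 6; row 3: 5/(9/2) = 10/9. Minimum is 10/9 at row 3 (w3 leaves); pivot element 9/2.
Pivot on row 3; the z-row RHS becomes 6 − (-1)·(10/9) = 64/9.

64/9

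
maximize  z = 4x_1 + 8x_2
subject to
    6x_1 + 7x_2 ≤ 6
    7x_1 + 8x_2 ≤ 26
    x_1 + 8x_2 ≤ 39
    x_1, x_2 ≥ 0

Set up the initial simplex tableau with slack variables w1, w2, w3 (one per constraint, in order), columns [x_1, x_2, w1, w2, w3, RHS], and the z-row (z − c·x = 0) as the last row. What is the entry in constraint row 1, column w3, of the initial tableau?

Slack w3 belongs to constraint 3; its column is the unit vector e_3, so the entry in row 1 is 0.

0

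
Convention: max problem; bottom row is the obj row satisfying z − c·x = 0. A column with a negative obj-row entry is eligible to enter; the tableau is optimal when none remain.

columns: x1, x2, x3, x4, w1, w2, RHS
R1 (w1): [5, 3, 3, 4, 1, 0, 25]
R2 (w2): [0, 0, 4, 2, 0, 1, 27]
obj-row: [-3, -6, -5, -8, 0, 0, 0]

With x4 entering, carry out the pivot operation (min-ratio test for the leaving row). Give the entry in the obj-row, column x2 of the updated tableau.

0

Ratio test on column x4 — row 1: 25/4 = 25/4; row 2: 27/2 = 27/2. Minimum is 25/4 at row 1 (w1 leaves); pivot element 4.
Divide row 1 by 4; eliminate column x4 from the other rows.
obj-row update in column x2: -6 − (-8)·(3/4) = 0.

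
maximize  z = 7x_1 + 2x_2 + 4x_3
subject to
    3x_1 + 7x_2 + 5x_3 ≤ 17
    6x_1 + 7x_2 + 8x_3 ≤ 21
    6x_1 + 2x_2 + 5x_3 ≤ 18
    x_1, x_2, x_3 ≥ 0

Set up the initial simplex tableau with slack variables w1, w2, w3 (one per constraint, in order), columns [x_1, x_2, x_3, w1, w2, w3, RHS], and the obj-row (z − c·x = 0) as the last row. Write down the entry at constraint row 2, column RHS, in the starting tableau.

The RHS of constraint 2 is b_2 = 21.

21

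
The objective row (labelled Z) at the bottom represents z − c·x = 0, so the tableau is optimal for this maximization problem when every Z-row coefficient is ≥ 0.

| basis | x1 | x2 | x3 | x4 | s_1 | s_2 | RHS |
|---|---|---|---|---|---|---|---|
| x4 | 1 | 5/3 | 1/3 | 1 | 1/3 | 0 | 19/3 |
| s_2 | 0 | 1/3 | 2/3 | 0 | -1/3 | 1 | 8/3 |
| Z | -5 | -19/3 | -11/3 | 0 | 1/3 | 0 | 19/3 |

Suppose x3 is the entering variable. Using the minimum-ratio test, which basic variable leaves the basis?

s_2

Column x3 entries and ratios — x4: (19/3)/(1/3) = 19; s_2: (8/3)/(2/3) = 4.
Smallest ratio is 4 in the row of s_2, so s_2 leaves.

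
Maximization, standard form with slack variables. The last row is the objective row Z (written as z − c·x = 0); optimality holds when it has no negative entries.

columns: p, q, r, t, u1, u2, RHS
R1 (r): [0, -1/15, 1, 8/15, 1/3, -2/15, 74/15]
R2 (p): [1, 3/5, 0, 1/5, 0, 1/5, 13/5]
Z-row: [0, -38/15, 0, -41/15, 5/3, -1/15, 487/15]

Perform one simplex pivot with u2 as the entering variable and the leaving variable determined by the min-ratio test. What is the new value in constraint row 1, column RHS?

Ratio test on column u2 — row 1: entry -2/15 ≤ 0; row 2: (13/5)/(1/5) = 13. Minimum is 13 at row 2 (p leaves); pivot element 1/5.
Divide row 2 by 1/5; eliminate column u2 from the other rows.
Row 1 update in column RHS: 74/15 − (-2/15)·13 = 20/3.

20/3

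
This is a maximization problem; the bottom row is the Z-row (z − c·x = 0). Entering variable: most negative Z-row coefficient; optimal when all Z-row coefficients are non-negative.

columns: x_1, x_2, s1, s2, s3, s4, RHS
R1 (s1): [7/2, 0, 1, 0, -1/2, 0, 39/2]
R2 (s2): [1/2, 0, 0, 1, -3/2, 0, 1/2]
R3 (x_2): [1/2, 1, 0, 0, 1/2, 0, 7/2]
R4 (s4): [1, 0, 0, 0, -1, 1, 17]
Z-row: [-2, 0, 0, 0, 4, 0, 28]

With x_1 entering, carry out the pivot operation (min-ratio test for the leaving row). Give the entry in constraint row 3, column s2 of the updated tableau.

Ratio test on column x_1 — row 1: (39/2)/(7/2) = 39/7; row 2: (1/2)/(1/2) = 1; row 3: (7/2)/(1/2) = 7; row 4: 17/1 = 17. Minimum is 1 at row 2 (s2 leaves); pivot element 1/2.
Divide row 2 by 1/2; eliminate column x_1 from the other rows.
Row 3 update in column s2: 0 − (1/2)·2 = -1.

-1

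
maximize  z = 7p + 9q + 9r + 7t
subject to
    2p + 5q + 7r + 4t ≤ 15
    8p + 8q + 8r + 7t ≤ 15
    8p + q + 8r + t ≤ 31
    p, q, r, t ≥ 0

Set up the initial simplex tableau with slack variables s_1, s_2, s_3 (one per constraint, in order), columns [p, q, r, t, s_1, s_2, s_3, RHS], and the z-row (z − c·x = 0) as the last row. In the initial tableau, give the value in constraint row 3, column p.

Constraint 3 has coefficient 8 on p.

8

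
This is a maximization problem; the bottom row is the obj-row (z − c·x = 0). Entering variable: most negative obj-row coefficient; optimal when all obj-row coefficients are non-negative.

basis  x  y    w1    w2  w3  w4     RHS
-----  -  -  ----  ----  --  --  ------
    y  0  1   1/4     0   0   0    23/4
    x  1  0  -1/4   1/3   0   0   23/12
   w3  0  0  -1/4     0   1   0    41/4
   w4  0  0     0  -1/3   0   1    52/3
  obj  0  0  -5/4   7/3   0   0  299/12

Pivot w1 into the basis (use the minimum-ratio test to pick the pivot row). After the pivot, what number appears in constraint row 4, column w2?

-1/3

Ratio test on column w1 — row 1: (23/4)/(1/4) = 23; row 2: entry -1/4 ≤ 0; row 3: entry -1/4 ≤ 0; row 4: entry 0 ≤ 0. Minimum is 23 at row 1 (y leaves); pivot element 1/4.
Divide row 1 by 1/4; eliminate column w1 from the other rows.
Row 4 update in column w2: -1/3 − 0·0 = -1/3.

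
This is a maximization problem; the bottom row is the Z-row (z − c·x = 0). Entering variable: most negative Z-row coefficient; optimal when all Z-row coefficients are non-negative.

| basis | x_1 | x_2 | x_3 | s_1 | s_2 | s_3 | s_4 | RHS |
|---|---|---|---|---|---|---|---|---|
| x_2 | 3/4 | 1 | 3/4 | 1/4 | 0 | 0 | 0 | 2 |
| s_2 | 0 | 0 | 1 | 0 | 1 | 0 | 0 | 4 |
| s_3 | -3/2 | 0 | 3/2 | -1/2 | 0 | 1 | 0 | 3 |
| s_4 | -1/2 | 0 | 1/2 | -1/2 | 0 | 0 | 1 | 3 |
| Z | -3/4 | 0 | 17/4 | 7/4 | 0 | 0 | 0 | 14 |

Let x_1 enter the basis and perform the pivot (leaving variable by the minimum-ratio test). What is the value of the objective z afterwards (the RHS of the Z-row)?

16

Ratio test on column x_1 — row 1: 2/(3/4) = 8/3; row 2: entry 0 ≤ 0; row 3: entry -3/2 ≤ 0; row 4: entry -1/2 ≤ 0. Minimum is 8/3 at row 1 (x_2 leaves); pivot element 3/4.
Pivot on row 1; the Z-row RHS becomes 14 − (-3/4)·(8/3) = 16.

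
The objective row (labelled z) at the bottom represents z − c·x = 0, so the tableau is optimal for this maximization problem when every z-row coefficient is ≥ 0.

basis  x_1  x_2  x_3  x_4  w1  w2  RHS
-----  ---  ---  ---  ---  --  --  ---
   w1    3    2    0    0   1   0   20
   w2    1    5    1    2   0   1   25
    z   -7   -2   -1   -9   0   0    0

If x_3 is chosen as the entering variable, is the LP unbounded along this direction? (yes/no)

Column x_3 has positive entries in row(s) 2, so the ratio test bounds it — not unbounded.

no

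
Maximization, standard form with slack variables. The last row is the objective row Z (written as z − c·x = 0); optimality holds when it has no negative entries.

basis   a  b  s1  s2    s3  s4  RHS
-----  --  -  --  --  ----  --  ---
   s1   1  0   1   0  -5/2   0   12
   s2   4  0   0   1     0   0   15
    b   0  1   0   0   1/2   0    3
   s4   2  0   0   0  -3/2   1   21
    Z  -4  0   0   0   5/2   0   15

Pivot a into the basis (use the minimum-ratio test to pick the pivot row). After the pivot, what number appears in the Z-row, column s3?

5/2

Ratio test on column a — row 1: 12/1 = 12; row 2: 15/4 = 15/4; row 3: entry 0 ≤ 0; row 4: 21/2 = 21/2. Minimum is 15/4 at row 2 (s2 leaves); pivot element 4.
Divide row 2 by 4; eliminate column a from the other rows.
Z-row update in column s3: 5/2 − (-4)·0 = 5/2.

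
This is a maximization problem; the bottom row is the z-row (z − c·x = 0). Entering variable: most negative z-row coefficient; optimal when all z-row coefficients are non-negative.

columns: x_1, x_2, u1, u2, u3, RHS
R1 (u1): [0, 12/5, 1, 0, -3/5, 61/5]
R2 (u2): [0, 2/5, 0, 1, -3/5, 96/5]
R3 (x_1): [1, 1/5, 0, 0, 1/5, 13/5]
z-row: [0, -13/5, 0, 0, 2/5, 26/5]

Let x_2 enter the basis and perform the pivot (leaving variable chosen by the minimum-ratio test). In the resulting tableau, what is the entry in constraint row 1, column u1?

Ratio test on column x_2 — row 1: (61/5)/(12/5) = 61/12; row 2: (96/5)/(2/5) = 48; row 3: (13/5)/(1/5) = 13. Minimum is 61/12 at row 1 (u1 leaves); pivot element 12/5.
Divide row 1 by 12/5; eliminate column x_2 from the other rows.
In the new row 1, the u1 entry is the old entry divided by the pivot: 1/(12/5) = 5/12.

5/12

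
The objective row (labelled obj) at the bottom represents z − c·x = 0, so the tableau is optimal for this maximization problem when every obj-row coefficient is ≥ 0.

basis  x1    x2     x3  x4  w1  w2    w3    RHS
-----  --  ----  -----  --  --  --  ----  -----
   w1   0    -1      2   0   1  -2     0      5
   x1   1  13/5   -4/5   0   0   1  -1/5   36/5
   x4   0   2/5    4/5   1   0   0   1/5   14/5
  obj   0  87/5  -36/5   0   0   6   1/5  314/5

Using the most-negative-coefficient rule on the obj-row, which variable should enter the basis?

x3

Negative obj-row entries: x3: -36/5.
The most negative is -36/5 in column x3, so x3 enters.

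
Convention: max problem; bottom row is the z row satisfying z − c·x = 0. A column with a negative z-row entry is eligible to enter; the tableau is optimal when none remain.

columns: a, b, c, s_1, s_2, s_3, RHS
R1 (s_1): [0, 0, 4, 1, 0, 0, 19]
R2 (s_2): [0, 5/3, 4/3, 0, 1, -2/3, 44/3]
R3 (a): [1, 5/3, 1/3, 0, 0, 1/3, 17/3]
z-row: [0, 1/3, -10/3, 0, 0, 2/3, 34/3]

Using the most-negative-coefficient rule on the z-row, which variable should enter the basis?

Negative z-row entries: c: -10/3.
The most negative is -10/3 in column c, so c enters.

c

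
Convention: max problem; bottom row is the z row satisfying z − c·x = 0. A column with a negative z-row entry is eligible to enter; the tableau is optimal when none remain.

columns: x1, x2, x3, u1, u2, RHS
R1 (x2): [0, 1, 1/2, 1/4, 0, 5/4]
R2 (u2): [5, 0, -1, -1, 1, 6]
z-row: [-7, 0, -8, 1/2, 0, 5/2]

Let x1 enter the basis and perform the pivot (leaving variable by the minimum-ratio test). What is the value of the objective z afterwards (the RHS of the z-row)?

Ratio test on column x1 — row 1: entry 0 ≤ 0; row 2: 6/5 = 6/5. Minimum is 6/5 at row 2 (u2 leaves); pivot element 5.
Pivot on row 2; the z-row RHS becomes 5/2 − (-7)·(6/5) = 109/10.

109/10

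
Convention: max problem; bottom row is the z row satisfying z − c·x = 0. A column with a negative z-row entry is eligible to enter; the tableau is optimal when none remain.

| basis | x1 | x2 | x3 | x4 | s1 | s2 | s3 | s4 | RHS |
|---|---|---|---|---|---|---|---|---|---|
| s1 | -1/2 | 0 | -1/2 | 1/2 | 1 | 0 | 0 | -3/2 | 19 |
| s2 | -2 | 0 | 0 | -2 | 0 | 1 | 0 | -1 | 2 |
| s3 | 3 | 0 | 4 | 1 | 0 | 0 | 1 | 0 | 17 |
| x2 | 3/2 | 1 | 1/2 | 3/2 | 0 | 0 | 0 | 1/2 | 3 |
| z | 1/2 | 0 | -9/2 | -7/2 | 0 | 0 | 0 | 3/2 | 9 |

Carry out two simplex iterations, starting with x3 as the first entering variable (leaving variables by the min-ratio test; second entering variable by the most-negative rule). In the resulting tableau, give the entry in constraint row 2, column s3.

Ratio test on column x3 — row 1: entry -1/2 ≤ 0; row 2: entry 0 ≤ 0; row 3: 17/4 = 17/4; row 4: 3/(1/2) = 6. Minimum is 17/4 at row 3 (s3 leaves); pivot element 4.
Divide row 3 by 4; eliminate column x3 from the other rows.
Second iteration: most negative z-row entry is -19/8 in column x4, so x4 enters.
Ratio test on column x4 — row 1: (169/8)/(5/8) = 169/5; row 2: entry -2 ≤ 0; row 3: (17/4)/(1/4) = 17; row 4: (7/8)/(11/8) = 7/11. Minimum is 7/11 at row 4 (x2 leaves); pivot element 11/8.
Divide row 4 by 11/8; eliminate column x4 from the other rows.
After both pivots, the entry at constraint row 2, column s3 is -2/11.

-2/11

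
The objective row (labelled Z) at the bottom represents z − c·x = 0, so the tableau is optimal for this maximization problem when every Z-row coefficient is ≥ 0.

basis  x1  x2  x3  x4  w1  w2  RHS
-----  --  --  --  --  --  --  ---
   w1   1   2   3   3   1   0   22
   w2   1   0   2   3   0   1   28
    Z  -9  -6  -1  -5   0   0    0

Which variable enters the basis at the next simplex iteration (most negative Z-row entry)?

x1

Negative Z-row entries: x1: -9, x2: -6, x3: -1, x4: -5.
The most negative is -9 in column x1, so x1 enters.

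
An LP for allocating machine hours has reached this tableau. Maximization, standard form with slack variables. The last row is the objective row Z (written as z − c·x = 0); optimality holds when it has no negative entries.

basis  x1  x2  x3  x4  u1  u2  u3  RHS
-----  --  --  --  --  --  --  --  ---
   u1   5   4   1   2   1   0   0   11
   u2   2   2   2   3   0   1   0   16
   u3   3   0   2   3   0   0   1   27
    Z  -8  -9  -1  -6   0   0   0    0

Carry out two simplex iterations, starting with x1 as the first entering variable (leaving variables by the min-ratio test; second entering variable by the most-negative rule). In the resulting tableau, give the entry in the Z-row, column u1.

Ratio test on column x1 — row 1: 11/5 = 11/5; row 2: 16/2 = 8; row 3: 27/3 = 9. Minimum is 11/5 at row 1 (u1 leaves); pivot element 5.
Divide row 1 by 5; eliminate column x1 from the other rows.
Second iteration: most negative Z-row entry is -14/5 in column x4, so x4 enters.
Ratio test on column x4 — row 1: (11/5)/(2/5) = 11/2; row 2: (58/5)/(11/5) = 58/11; row 3: (102/5)/(9/5) = 34/3. Minimum is 58/11 at row 2 (u2 leaves); pivot element 11/5.
Divide row 2 by 11/5; eliminate column x4 from the other rows.
After both pivots, the entry at the Z-row, column u1 is 12/11.

12/11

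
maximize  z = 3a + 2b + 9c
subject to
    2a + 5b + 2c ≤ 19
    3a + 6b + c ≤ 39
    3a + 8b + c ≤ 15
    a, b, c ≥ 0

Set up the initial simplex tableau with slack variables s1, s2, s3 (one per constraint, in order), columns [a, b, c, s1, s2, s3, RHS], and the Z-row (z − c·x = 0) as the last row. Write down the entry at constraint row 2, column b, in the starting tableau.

Constraint 2 has coefficient 6 on b.

6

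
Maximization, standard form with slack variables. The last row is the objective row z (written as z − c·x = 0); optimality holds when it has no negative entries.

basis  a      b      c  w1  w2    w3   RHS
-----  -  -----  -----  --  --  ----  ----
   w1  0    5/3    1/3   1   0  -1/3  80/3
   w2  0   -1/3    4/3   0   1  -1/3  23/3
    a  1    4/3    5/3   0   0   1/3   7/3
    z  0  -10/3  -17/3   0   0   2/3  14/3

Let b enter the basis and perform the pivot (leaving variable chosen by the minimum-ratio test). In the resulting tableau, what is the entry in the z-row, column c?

-3/2

Ratio test on column b — row 1: (80/3)/(5/3) = 16; row 2: entry -1/3 ≤ 0; row 3: (7/3)/(4/3) = 7/4. Minimum is 7/4 at row 3 (a leaves); pivot element 4/3.
Divide row 3 by 4/3; eliminate column b from the other rows.
z-row update in column c: -17/3 − (-10/3)·(5/4) = -3/2.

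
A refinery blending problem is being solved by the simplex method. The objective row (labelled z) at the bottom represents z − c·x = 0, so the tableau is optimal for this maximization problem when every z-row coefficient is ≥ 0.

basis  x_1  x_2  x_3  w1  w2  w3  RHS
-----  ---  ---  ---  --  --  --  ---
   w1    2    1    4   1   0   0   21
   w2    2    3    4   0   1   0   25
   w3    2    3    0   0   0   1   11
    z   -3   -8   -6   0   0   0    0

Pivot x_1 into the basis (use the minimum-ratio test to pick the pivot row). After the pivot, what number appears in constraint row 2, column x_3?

Ratio test on column x_1 — row 1: 21/2 = 21/2; row 2: 25/2 = 25/2; row 3: 11/2 = 11/2. Minimum is 11/2 at row 3 (w3 leaves); pivot element 2.
Divide row 3 by 2; eliminate column x_1 from the other rows.
Row 2 update in column x_3: 4 − 2·0 = 4.

4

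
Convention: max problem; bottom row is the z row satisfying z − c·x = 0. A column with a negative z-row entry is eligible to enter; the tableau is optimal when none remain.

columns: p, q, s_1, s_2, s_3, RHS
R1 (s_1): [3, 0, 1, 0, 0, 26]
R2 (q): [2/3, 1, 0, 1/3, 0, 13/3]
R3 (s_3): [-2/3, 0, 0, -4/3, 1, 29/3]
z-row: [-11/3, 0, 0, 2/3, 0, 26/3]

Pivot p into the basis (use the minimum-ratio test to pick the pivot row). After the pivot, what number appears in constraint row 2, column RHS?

13/2

Ratio test on column p — row 1: 26/3 = 26/3; row 2: (13/3)/(2/3) = 13/2; row 3: entry -2/3 ≤ 0. Minimum is 13/2 at row 2 (q leaves); pivot element 2/3.
Divide row 2 by 2/3; eliminate column p from the other rows.
In the new row 2, the RHS entry is the old entry divided by the pivot: (13/3)/(2/3) = 13/2.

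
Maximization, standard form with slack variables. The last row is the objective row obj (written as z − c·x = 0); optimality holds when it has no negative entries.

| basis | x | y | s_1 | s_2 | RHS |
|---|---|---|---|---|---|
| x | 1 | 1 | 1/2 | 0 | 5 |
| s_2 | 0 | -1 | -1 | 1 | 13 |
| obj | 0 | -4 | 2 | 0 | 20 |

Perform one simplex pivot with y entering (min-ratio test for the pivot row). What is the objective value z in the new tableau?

40

Ratio test on column y — row 1: 5/1 = 5; row 2: entry -1 ≤ 0. Minimum is 5 at row 1 (x leaves); pivot element 1.
Pivot on row 1; the obj-row RHS becomes 20 − (-4)·5 = 40.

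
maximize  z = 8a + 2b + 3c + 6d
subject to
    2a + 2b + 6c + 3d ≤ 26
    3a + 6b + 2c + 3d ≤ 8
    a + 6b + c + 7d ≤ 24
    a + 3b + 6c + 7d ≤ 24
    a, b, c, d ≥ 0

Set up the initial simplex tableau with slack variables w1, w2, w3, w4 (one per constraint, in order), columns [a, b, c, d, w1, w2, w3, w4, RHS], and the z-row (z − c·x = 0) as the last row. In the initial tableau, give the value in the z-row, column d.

The z-row carries the negated objective coefficients: the d entry is -6.

-6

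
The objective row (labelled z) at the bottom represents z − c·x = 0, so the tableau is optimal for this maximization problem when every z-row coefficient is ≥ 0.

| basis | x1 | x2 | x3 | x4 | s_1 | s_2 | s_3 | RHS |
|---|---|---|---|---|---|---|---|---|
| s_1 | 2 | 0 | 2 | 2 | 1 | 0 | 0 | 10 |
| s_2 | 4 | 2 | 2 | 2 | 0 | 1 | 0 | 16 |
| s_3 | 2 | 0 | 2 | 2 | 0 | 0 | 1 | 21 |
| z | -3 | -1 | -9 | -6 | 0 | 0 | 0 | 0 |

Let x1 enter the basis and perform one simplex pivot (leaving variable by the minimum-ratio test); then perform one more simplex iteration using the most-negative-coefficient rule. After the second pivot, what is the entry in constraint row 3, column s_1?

Ratio test on column x1 — row 1: 10/2 = 5; row 2: 16/4 = 4; row 3: 21/2 = 21/2. Minimum is 4 at row 2 (s_2 leaves); pivot element 4.
Divide row 2 by 4; eliminate column x1 from the other rows.
Second iteration: most negative z-row entry is -15/2 in column x3, so x3 enters.
Ratio test on column x3 — row 1: 2/1 = 2; row 2: 4/(1/2) = 8; row 3: 13/1 = 13. Minimum is 2 at row 1 (s_1 leaves); pivot element 1.
Divide row 1 by 1; eliminate column x3 from the other rows.
After both pivots, the entry at constraint row 3, column s_1 is -1.

-1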